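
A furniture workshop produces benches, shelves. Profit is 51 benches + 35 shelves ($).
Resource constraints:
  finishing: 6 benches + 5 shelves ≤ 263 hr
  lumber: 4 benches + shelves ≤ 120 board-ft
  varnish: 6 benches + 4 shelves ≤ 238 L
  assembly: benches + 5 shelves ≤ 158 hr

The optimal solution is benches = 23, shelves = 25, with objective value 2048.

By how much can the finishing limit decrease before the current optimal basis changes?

1.8

Binding constraints: finishing, varnish. The basis is B = [[6,5],[6,4]] with det -6.
Per unit decrease in finishing, x* moves by d = (0.6667, -1).
The basis stays optimal until lumber becomes binding; allowable decrease = 1.8 hr.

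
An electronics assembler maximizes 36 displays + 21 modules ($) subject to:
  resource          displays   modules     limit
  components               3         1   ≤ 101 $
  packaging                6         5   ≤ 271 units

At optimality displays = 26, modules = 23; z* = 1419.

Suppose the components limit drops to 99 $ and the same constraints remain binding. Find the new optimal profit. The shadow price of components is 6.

Δb = -2, so new z* = 1419 + (6)·(-2) = 1419 − 12 = 1407.

1407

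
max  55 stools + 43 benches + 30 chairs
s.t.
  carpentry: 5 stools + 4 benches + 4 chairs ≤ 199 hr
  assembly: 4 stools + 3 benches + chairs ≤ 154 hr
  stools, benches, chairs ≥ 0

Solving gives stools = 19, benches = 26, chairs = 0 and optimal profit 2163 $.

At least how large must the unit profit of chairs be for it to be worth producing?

Both carpentry and assembly are binding at x*.
The binding rows give the dual system: 5·y_carpentry + 4·y_assembly = 55 and 4·y_carpentry + 3·y_assembly = 43.
This yields shadow prices y_carpentry = 7, y_assembly = 5.
chairs enters the basis when its profit ≥ yᵀa₃ = 7·4 + 5·1 = 33.

33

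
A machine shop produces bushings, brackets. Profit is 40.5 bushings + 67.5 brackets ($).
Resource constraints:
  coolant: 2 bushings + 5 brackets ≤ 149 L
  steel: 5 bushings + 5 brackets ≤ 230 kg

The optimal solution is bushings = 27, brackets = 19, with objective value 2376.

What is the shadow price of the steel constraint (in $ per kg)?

4.5

Check each constraint at x*: coolant 149/149 (tight); steel 230/230 (tight).
Dual feasibility on the basic columns requires 2·y_coolant + 5·y_steel = 40.5, 5·y_coolant + 5·y_steel = 67.5.
Solving: y_coolant = 9, y_steel = 4.5.
Shadow price of steel = 4.5.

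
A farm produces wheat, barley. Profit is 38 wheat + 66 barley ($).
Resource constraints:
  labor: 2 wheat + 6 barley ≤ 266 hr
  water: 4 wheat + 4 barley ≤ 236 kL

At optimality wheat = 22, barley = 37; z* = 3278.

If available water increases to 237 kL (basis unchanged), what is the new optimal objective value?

At the optimum: labor uses 266 of 266 (binding); water uses 236 of 236 (binding).
The binding rows give the dual system: 2·y_labor + 4·y_water = 38 and 6·y_labor + 4·y_water = 66.
Solving: y_labor = 7, y_water = 6.
Δz = y_water·Δb = 6 × (1) = 6, so new z* = 3278 + 6 = 3284.

3284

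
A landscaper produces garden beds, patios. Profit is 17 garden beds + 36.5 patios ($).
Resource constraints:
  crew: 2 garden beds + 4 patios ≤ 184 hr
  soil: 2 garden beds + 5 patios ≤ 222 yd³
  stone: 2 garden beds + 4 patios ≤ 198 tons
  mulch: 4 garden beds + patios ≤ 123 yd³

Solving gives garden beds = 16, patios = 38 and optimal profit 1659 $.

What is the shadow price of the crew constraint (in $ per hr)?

Check each constraint at x*: crew 184/184 (tight); soil 222/222 (tight); stone 184/198 (slack 14); mulch 102/123 (slack 21).
Since stone, mulch are not tight, their duals are 0.
From A_Bᵀ y = c: 2·y_crew + 2·y_soil = 17; 4·y_crew + 5·y_soil = 36.5.
→ y_crew = 6 and y_soil = 2.5.
Shadow price of crew = 6.

6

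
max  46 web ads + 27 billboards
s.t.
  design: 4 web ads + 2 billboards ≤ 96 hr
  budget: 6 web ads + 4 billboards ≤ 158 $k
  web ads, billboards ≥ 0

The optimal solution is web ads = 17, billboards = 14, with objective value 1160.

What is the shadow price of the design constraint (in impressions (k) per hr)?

Check each constraint at x*: design 96/96 (tight); budget 158/158 (tight).
Dual feasibility on the basic columns requires 4·y_design + 6·y_budget = 46, 2·y_design + 4·y_budget = 27.
Solving: y_design = 5.5, y_budget = 4.
Shadow price of design = 5.5.

5.5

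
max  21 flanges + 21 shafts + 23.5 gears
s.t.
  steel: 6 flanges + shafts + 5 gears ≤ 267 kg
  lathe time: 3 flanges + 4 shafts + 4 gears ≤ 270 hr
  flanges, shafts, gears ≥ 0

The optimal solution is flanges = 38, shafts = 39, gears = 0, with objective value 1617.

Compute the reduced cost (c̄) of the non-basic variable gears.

Check each constraint at x*: steel 267/267 (tight); lathe time 270/270 (tight).
The binding rows give the dual system: 6·y_steel + 3·y_lathe time = 21 and 1·y_steel + 4·y_lathe time = 21.
This yields shadow prices y_steel = 1, y_lathe time = 5.
Reduced cost of gears: c₃ − yᵀa₃ = 23.5 − (1·5 + 5·4) = 23.5 − 25 = -1.5.

-1.5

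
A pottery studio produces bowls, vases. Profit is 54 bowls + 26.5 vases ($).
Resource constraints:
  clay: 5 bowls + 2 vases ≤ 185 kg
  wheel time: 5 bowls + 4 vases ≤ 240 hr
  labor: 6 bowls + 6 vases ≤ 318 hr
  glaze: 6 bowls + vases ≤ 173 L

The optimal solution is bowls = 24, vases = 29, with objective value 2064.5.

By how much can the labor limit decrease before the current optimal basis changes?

145

Binding constraints: labor, glaze. The basis is B = [[6,6],[6,1]] with det -30.
Per unit decrease in labor, x* moves by d = (0.0333, -0.2).
The basis stays optimal until vases reaches 0; allowable decrease = 145 hr.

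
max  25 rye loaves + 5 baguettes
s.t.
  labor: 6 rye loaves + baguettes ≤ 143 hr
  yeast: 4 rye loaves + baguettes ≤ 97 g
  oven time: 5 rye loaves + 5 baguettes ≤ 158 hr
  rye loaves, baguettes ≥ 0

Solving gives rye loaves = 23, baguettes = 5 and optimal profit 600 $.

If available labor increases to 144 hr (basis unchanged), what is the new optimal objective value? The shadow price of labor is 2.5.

Δb = 1, so new z* = 600 + (2.5)·(1) = 600 + 2.5 = 602.5.

602.5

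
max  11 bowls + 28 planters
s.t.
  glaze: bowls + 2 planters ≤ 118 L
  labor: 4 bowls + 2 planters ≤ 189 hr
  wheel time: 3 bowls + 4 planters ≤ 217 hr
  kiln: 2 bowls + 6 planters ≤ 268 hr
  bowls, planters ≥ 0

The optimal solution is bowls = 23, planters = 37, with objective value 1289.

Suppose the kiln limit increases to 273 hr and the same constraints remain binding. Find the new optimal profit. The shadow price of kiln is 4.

1309

Δb = 5, so new z* = 1289 + (4)·(5) = 1289 + 20 = 1309.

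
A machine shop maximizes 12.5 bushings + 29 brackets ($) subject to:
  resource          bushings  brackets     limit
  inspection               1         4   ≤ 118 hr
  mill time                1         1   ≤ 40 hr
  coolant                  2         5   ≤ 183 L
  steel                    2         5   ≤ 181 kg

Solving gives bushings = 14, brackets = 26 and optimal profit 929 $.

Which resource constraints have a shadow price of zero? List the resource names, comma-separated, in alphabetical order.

coolant, steel

inspection: 118/118 (binding)
mill time: 40/40 (binding)
coolant: 158/183 (slack 25)
steel: 158/181 (slack 23)
By complementary slackness, a constraint with positive slack has shadow price 0 → coolant, steel.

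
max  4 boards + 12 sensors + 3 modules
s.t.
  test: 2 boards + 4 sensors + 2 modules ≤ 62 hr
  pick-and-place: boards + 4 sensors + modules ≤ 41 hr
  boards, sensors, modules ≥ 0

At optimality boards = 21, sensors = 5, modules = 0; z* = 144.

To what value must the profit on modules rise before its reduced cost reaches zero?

Check each constraint at x*: test 62/62 (tight); pick-and-place 41/41 (tight).
Dual feasibility on the basic columns requires 2·y_test + 1·y_pick-and-place = 4, 4·y_test + 4·y_pick-and-place = 12.
This yields shadow prices y_test = 1, y_pick-and-place = 2.
modules enters the basis when its profit ≥ yᵀa₃ = 1·2 + 2·1 = 4.

4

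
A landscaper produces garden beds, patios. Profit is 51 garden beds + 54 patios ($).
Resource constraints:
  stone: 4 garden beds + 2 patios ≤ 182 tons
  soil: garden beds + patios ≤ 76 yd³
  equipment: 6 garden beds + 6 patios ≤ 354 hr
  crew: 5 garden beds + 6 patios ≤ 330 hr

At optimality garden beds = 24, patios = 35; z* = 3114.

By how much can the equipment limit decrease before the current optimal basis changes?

Binding constraints: equipment, crew. The basis is B = [[6,6],[5,6]] with det 6.
Per unit decrease in equipment, x* moves by d = (-1, 0.8333).
The basis stays optimal until garden beds reaches 0; allowable decrease = 24 hr.

24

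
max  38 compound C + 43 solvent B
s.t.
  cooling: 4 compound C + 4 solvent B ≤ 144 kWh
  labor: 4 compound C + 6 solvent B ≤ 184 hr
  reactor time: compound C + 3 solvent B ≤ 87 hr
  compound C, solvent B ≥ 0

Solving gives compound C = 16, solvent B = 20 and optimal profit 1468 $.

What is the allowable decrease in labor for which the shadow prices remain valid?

Binding constraints: cooling, labor. The basis is B = [[4,4],[4,6]] with det 8.
Per unit decrease in labor, x* moves by d = (0.5, -0.5).
The basis stays optimal until solvent B reaches 0; allowable decrease = 40 hr.

40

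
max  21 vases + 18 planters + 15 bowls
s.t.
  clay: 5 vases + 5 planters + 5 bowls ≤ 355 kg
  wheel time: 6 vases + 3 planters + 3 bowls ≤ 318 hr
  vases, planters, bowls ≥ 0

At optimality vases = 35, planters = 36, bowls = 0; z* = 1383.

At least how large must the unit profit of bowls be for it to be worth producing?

At the optimum: clay uses 355 of 355 (binding); wheel time uses 318 of 318 (binding).
Dual feasibility on the basic columns requires 5·y_clay + 6·y_wheel time = 21, 5·y_clay + 3·y_wheel time = 18.
This yields shadow prices y_clay = 3, y_wheel time = 1.
bowls enters the basis when its profit ≥ yᵀa₃ = 3·5 + 1·3 = 18.

18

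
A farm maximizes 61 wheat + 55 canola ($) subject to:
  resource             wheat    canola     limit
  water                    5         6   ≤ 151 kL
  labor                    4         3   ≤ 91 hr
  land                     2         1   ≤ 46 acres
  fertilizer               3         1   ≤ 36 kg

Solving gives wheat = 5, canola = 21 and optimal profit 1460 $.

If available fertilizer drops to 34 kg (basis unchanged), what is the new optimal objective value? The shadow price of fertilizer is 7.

Δb = -2, so new z* = 1460 + (7)·(-2) = 1460 − 14 = 1446.

1446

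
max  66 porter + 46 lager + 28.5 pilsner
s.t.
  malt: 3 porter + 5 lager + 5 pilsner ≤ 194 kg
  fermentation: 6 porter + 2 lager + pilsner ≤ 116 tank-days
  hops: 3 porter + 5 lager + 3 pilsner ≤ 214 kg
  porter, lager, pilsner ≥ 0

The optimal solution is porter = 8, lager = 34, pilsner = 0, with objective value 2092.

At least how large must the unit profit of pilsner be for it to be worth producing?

38

Check each constraint at x*: malt 194/194 (tight); fermentation 116/116 (tight); hops 194/214 (slack 20).
Slack constraints have shadow price 0 (complementary slackness).
The binding rows give the dual system: 3·y_malt + 6·y_fermentation = 66 and 5·y_malt + 2·y_fermentation = 46.
→ y_malt = 6 and y_fermentation = 8.
pilsner enters the basis when its profit ≥ yᵀa₃ = 6·5 + 8·1 = 38.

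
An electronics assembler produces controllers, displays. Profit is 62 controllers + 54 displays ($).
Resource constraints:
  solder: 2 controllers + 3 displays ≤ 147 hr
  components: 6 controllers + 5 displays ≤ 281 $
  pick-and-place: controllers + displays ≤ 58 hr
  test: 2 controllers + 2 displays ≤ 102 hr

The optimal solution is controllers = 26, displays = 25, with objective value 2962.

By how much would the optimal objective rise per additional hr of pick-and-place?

Check each constraint at x*: solder 127/147 (slack 20); components 281/281 (tight); pick-and-place 51/58 (slack 7); test 102/102 (tight).
Slack constraints have shadow price 0 (complementary slackness).
The binding rows give the dual system: 6·y_components + 2·y_test = 62 and 5·y_components + 2·y_test = 54.
Solving: y_components = 8, y_test = 7.
Shadow price of pick-and-place = 0.

0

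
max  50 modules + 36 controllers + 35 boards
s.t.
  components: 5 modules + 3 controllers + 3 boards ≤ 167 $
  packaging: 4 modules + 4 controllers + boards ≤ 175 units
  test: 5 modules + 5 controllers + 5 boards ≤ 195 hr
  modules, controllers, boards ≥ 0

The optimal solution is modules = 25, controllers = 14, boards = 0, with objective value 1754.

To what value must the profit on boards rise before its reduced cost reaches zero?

At the optimum: components uses 167 of 167 (binding); packaging uses 156 of 175 (slack = 19); test uses 195 of 195 (binding).
By complementary slackness, y = 0 for the non-binding constraint.
From A_Bᵀ y = c: 5·y_components + 5·y_test = 50; 3·y_components + 5·y_test = 36.
→ y_components = 7 and y_test = 3.
boards enters the basis when its profit ≥ yᵀa₃ = 7·3 + 3·5 = 36.

36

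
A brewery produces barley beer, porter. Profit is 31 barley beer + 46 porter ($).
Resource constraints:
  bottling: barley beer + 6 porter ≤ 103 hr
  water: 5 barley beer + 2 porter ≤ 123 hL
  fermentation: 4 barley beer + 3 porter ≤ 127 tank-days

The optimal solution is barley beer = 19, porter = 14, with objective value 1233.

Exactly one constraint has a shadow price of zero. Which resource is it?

fermentation

bottling: 103/103 (binding)
water: 123/123 (binding)
fermentation: 118/127 (slack 9)
By complementary slackness, a constraint with positive slack has shadow price 0 → fermentation.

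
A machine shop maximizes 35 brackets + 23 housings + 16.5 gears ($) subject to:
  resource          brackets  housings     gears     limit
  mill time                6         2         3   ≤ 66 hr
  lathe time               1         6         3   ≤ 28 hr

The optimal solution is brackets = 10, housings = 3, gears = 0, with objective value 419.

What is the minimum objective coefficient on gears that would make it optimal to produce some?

At the optimum: mill time uses 66 of 66 (binding); lathe time uses 28 of 28 (binding).
From A_Bᵀ y = c: 6·y_mill time + 1·y_lathe time = 35; 2·y_mill time + 6·y_lathe time = 23.
→ y_mill time = 5.5 and y_lathe time = 2.
gears enters the basis when its profit ≥ yᵀa₃ = 5.5·3 + 2·3 = 22.5.

22.5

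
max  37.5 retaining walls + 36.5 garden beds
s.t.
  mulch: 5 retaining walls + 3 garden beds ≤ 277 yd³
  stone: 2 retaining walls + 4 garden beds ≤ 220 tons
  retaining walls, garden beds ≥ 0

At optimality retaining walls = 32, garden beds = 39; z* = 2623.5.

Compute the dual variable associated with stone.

5

At the optimum: mulch uses 277 of 277 (binding); stone uses 220 of 220 (binding).
From A_Bᵀ y = c: 5·y_mulch + 2·y_stone = 37.5; 3·y_mulch + 4·y_stone = 36.5.
Solving: y_mulch = 5.5, y_stone = 5.
Shadow price of stone = 5.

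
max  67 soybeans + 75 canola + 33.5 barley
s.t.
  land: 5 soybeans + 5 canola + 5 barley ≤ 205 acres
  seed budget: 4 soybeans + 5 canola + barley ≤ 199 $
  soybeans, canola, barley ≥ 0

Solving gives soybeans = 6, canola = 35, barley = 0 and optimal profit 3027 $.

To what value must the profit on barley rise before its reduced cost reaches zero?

At the optimum: land uses 205 of 205 (binding); seed budget uses 199 of 199 (binding).
From A_Bᵀ y = c: 5·y_land + 4·y_seed budget = 67; 5·y_land + 5·y_seed budget = 75.
Solving: y_land = 7, y_seed budget = 8.
barley enters the basis when its profit ≥ yᵀa₃ = 7·5 + 8·1 = 43.

43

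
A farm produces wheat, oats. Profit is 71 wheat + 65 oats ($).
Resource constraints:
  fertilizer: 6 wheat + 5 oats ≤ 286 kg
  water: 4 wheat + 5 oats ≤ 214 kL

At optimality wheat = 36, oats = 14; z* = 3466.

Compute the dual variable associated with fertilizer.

9.5

Both fertilizer and water are binding at x*.
The binding rows give the dual system: 6·y_fertilizer + 4·y_water = 71 and 5·y_fertilizer + 5·y_water = 65.
This yields shadow prices y_fertilizer = 9.5, y_water = 3.5.
Shadow price of fertilizer = 9.5.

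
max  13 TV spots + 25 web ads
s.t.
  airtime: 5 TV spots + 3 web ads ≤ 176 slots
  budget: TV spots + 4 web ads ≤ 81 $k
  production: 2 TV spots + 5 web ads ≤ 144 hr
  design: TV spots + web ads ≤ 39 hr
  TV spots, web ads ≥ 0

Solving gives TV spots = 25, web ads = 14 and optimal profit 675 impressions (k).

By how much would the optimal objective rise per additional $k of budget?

Check each constraint at x*: airtime 167/176 (slack 9); budget 81/81 (tight); production 120/144 (slack 24); design 39/39 (tight).
By complementary slackness, y = 0 for the non-binding constraints.
Dual feasibility on the basic columns requires 1·y_budget + 1·y_design = 13, 4·y_budget + 1·y_design = 25.
This yields shadow prices y_budget = 4, y_design = 9.
Shadow price of budget = 4.

4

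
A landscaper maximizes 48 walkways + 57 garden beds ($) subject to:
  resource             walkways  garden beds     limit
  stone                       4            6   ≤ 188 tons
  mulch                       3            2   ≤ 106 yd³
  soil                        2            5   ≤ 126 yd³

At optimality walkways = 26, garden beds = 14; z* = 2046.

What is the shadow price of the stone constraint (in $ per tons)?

Check each constraint at x*: stone 188/188 (tight); mulch 106/106 (tight); soil 122/126 (slack 4).
Since soil is not tight, its dual is 0.
From A_Bᵀ y = c: 4·y_stone + 3·y_mulch = 48; 6·y_stone + 2·y_mulch = 57.
Solving: y_stone = 7.5, y_mulch = 6.
Shadow price of stone = 7.5.

7.5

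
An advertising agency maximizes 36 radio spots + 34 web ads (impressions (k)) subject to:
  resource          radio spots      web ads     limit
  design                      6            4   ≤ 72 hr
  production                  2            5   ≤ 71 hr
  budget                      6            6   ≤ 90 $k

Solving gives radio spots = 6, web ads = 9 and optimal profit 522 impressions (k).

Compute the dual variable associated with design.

Binding: design and budget. Non-binding: production (14 unused).
Slack constraints have shadow price 0 (complementary slackness).
From A_Bᵀ y = c: 6·y_design + 6·y_budget = 36; 4·y_design + 6·y_budget = 34.
→ y_design = 1 and y_budget = 5.
Shadow price of design = 1.

1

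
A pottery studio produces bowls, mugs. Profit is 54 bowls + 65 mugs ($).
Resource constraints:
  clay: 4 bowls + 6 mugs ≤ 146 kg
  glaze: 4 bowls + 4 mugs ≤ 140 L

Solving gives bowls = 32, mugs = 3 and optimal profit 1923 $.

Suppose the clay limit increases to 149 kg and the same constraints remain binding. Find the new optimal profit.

1939.5

At the optimum: clay uses 146 of 146 (binding); glaze uses 140 of 140 (binding).
From A_Bᵀ y = c: 4·y_clay + 4·y_glaze = 54; 6·y_clay + 4·y_glaze = 65.
→ y_clay = 5.5 and y_glaze = 8.
Δz = y_clay·Δb = 5.5 × (3) = 16.5, so new z* = 1923 + 16.5 = 1939.5.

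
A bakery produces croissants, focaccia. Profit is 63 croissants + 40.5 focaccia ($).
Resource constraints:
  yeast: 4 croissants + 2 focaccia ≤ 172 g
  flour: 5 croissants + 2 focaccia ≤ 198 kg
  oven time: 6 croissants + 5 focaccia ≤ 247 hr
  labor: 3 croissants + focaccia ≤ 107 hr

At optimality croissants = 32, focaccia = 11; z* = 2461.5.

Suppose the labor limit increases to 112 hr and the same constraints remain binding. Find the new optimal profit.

Binding: oven time and labor. Non-binding: yeast (22 unused), flour (16 unused).
Slack constraints have shadow price 0 (complementary slackness).
Dual feasibility on the basic columns requires 6·y_oven time + 3·y_labor = 63, 5·y_oven time + 1·y_labor = 40.5.
Solving: y_oven time = 6.5, y_labor = 8.
Δz = y_labor·Δb = 8 × (5) = 40, so new z* = 2461.5 + 40 = 2501.5.

2501.5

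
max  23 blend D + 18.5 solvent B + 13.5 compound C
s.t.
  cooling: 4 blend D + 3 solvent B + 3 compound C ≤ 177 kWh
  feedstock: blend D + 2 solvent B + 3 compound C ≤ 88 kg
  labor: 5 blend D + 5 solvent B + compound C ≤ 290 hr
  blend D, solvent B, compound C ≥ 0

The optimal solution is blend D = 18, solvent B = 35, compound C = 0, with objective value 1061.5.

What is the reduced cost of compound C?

-6

At the optimum: cooling uses 177 of 177 (binding); feedstock uses 88 of 88 (binding); labor uses 265 of 290 (slack = 25).
Since labor is not tight, its dual is 0.
The binding rows give the dual system: 4·y_cooling + 1·y_feedstock = 23 and 3·y_cooling + 2·y_feedstock = 18.5.
Solving: y_cooling = 5.5, y_feedstock = 1.
Reduced cost of compound C: c₃ − yᵀa₃ = 13.5 − (5.5·3 + 1·3) = 13.5 − 19.5 = -6.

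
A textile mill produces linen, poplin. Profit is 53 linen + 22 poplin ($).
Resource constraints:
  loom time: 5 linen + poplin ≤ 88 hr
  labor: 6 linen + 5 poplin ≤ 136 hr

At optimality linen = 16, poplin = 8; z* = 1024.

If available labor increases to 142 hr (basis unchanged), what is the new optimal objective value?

At the optimum: loom time uses 88 of 88 (binding); labor uses 136 of 136 (binding).
Dual feasibility on the basic columns requires 5·y_loom time + 6·y_labor = 53, 1·y_loom time + 5·y_labor = 22.
→ y_loom time = 7 and y_labor = 3.
Δz = y_labor·Δb = 3 × (6) = 18, so new z* = 1024 + 18 = 1042.

1042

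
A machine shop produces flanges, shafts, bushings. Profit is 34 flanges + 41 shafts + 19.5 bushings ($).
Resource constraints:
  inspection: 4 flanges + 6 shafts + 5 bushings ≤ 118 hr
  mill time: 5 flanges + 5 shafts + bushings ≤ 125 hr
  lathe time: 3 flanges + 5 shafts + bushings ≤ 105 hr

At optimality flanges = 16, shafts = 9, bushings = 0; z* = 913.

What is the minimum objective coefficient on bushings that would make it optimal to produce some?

21.5

At the optimum: inspection uses 118 of 118 (binding); mill time uses 125 of 125 (binding); lathe time uses 93 of 105 (slack = 12).
Slack constraints have shadow price 0 (complementary slackness).
From A_Bᵀ y = c: 4·y_inspection + 5·y_mill time = 34; 6·y_inspection + 5·y_mill time = 41.
→ y_inspection = 3.5 and y_mill time = 4.
bushings enters the basis when its profit ≥ yᵀa₃ = 3.5·5 + 4·1 = 21.5.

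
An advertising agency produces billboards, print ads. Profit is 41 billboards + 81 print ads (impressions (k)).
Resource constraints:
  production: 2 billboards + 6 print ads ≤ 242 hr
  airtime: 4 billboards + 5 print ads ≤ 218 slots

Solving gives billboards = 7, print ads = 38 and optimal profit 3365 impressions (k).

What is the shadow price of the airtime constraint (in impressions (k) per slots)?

6

At the optimum: production uses 242 of 242 (binding); airtime uses 218 of 218 (binding).
Dual feasibility on the basic columns requires 2·y_production + 4·y_airtime = 41, 6·y_production + 5·y_airtime = 81.
Solving: y_production = 8.5, y_airtime = 6.
Shadow price of airtime = 6.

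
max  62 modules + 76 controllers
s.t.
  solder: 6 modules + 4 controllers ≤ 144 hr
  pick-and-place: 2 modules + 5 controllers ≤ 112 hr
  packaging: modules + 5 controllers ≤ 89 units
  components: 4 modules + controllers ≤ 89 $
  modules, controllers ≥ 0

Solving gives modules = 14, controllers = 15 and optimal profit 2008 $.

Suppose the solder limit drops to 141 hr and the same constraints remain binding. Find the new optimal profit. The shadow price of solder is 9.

Δb = -3, so new z* = 2008 + (9)·(-3) = 2008 − 27 = 1981.

1981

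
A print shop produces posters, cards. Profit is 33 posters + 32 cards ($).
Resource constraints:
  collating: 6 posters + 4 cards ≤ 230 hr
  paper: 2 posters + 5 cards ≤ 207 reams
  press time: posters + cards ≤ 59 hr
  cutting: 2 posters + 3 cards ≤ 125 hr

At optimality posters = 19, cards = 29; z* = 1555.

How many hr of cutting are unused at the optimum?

cutting used = 2·19 + 3·29 = 125; slack = 125 − 125 = 0.

0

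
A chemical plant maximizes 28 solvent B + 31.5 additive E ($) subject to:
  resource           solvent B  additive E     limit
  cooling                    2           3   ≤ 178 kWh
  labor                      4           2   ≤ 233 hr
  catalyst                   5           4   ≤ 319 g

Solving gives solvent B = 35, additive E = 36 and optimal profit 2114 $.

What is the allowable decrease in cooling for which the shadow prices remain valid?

24.5

Binding constraints: cooling, catalyst. The basis is B = [[2,3],[5,4]] with det -7.
Per unit decrease in cooling, x* moves by d = (0.5714, -0.7143).
The basis stays optimal until labor becomes binding; allowable decrease = 24.5 kWh.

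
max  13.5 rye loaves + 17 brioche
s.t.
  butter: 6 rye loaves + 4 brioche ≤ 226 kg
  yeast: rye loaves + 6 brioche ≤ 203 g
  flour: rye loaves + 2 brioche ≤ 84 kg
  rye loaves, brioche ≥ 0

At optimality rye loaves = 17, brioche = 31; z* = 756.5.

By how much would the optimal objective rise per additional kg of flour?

0

Check each constraint at x*: butter 226/226 (tight); yeast 203/203 (tight); flour 79/84 (slack 5).
By complementary slackness, y = 0 for the non-binding constraint.
From A_Bᵀ y = c: 6·y_butter + 1·y_yeast = 13.5; 4·y_butter + 6·y_yeast = 17.
Solving: y_butter = 2, y_yeast = 1.5.
Shadow price of flour = 0.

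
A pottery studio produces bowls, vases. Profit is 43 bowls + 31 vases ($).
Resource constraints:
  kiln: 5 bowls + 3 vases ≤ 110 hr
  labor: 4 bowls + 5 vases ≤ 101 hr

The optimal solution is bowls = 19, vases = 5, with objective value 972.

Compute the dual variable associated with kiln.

Check each constraint at x*: kiln 110/110 (tight); labor 101/101 (tight).
Dual feasibility on the basic columns requires 5·y_kiln + 4·y_labor = 43, 3·y_kiln + 5·y_labor = 31.
This yields shadow prices y_kiln = 7, y_labor = 2.
Shadow price of kiln = 7.

7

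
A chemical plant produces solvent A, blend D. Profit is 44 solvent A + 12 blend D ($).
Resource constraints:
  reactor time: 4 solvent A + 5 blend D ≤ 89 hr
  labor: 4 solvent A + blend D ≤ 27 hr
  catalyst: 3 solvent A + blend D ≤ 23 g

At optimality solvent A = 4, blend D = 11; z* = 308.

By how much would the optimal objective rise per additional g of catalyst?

4

Binding: labor and catalyst. Non-binding: reactor time (18 unused).
Slack constraints have shadow price 0 (complementary slackness).
The binding rows give the dual system: 4·y_labor + 3·y_catalyst = 44 and 1·y_labor + 1·y_catalyst = 12.
This yields shadow prices y_labor = 8, y_catalyst = 4.
Shadow price of catalyst = 4.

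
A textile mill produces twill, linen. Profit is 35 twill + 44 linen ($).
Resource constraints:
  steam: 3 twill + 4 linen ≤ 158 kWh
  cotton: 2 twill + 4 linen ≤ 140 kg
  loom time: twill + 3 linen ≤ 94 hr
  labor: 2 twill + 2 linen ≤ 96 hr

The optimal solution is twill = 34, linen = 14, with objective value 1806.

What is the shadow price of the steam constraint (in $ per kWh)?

Binding: steam and labor. Non-binding: cotton (16 unused), loom time (18 unused).
Slack constraints have shadow price 0 (complementary slackness).
Dual feasibility on the basic columns requires 3·y_steam + 2·y_labor = 35, 4·y_steam + 2·y_labor = 44.
→ y_steam = 9 and y_labor = 4.
Shadow price of steam = 9.

9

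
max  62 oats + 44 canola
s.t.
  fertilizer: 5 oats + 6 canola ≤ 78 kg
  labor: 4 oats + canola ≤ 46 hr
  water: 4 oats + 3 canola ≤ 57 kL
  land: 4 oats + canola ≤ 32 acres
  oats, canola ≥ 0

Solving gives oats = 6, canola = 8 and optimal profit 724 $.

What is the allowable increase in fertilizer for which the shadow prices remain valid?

21.375

Binding constraints: fertilizer, land. The basis is B = [[5,6],[4,1]] with det -19.
Per unit increase in fertilizer, x* moves by d = (-0.0526, 0.2105).
The basis stays optimal until water becomes binding; allowable increase = 21.375 kg.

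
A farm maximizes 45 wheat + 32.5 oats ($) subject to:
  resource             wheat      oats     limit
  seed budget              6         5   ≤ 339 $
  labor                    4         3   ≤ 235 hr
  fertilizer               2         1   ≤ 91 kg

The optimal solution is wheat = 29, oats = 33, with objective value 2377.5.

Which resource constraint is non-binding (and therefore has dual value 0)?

labor

seed budget: 339/339 (binding)
labor: 215/235 (slack 20)
fertilizer: 91/91 (binding)
By complementary slackness, a constraint with positive slack has shadow price 0 → labor.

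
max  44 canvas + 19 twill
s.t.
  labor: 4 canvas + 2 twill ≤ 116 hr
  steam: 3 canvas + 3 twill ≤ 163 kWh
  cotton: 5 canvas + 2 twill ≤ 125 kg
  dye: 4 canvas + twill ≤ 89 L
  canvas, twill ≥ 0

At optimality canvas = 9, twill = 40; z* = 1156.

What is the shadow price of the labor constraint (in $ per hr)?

Binding: labor and cotton. Non-binding: steam (16 unused), dye (13 unused).
By complementary slackness, y = 0 for the non-binding constraints.
Dual feasibility on the basic columns requires 4·y_labor + 5·y_cotton = 44, 2·y_labor + 2·y_cotton = 19.
This yields shadow prices y_labor = 3.5, y_cotton = 6.
Shadow price of labor = 3.5.

3.5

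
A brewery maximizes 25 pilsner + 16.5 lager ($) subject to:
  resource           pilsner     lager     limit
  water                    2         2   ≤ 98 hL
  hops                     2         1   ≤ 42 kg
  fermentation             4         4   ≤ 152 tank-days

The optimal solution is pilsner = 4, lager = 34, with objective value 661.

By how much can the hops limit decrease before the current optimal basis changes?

Binding constraints: hops, fermentation. The basis is B = [[2,1],[4,4]] with det 4.
Per unit decrease in hops, x* moves by d = (-1, 1).
The basis stays optimal until pilsner reaches 0; allowable decrease = 4 kg.

4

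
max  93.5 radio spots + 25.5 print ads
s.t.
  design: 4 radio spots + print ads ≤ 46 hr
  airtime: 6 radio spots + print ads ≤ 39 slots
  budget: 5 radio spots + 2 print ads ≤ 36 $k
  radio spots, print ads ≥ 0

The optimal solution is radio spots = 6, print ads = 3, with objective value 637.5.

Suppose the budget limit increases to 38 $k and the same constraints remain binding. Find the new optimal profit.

654.5

At the optimum: design uses 27 of 46 (slack = 19); airtime uses 39 of 39 (binding); budget uses 36 of 36 (binding).
By complementary slackness, y = 0 for the non-binding constraint.
The binding rows give the dual system: 6·y_airtime + 5·y_budget = 93.5 and 1·y_airtime + 2·y_budget = 25.5.
This yields shadow prices y_airtime = 8.5, y_budget = 8.5.
Δz = y_budget·Δb = 8.5 × (2) = 17, so new z* = 637.5 + 17 = 654.5.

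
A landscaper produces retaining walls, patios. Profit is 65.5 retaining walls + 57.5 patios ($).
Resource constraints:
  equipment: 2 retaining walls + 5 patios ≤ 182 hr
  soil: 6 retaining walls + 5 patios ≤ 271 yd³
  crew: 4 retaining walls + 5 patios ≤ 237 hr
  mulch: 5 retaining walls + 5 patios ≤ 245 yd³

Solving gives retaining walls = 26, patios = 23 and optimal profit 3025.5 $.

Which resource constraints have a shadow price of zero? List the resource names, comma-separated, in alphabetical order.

equipment: 167/182 (slack 15)
soil: 271/271 (binding)
crew: 219/237 (slack 18)
mulch: 245/245 (binding)
By complementary slackness, a constraint with positive slack has shadow price 0 → crew, equipment.

crew, equipment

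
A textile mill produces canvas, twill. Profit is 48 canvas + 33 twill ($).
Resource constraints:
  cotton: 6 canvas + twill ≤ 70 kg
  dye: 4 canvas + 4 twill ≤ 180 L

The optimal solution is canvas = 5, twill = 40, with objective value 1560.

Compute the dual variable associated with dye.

Both cotton and dye are binding at x*.
From A_Bᵀ y = c: 6·y_cotton + 4·y_dye = 48; 1·y_cotton + 4·y_dye = 33.
→ y_cotton = 3 and y_dye = 7.5.
Shadow price of dye = 7.5.

7.5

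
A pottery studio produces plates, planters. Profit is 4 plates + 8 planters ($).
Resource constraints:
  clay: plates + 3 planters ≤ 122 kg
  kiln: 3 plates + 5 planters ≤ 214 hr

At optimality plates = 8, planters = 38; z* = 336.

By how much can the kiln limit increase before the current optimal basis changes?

152

Binding constraints: clay, kiln. The basis is B = [[1,3],[3,5]] with det -4.
Per unit increase in kiln, x* moves by d = (0.75, -0.25).
The basis stays optimal until planters reaches 0; allowable increase = 152 hr.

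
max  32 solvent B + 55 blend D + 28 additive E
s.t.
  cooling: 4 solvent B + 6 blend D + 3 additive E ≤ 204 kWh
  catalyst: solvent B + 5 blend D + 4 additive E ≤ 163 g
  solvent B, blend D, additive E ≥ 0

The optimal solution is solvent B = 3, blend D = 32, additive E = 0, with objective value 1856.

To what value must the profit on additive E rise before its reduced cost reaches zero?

30.5

Both cooling and catalyst are binding at x*.
Dual feasibility on the basic columns requires 4·y_cooling + 1·y_catalyst = 32, 6·y_cooling + 5·y_catalyst = 55.
This yields shadow prices y_cooling = 7.5, y_catalyst = 2.
additive E enters the basis when its profit ≥ yᵀa₃ = 7.5·3 + 2·4 = 30.5.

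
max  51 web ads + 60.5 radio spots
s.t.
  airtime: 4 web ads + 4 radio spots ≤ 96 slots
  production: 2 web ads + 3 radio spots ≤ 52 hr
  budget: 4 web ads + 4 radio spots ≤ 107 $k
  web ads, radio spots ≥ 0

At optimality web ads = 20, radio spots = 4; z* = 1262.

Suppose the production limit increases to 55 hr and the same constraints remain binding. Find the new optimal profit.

At the optimum: airtime uses 96 of 96 (binding); production uses 52 of 52 (binding); budget uses 96 of 107 (slack = 11).
Slack constraints have shadow price 0 (complementary slackness).
From A_Bᵀ y = c: 4·y_airtime + 2·y_production = 51; 4·y_airtime + 3·y_production = 60.5.
→ y_airtime = 8 and y_production = 9.5.
Δz = y_production·Δb = 9.5 × (3) = 28.5, so new z* = 1262 + 28.5 = 1290.5.

1290.5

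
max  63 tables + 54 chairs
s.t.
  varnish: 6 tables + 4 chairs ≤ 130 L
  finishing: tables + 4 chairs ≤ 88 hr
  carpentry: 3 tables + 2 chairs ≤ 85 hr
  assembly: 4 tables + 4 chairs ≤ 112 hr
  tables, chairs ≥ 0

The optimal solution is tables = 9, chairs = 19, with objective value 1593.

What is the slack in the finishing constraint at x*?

finishing used = 1·9 + 4·19 = 85; slack = 88 − 85 = 3.

3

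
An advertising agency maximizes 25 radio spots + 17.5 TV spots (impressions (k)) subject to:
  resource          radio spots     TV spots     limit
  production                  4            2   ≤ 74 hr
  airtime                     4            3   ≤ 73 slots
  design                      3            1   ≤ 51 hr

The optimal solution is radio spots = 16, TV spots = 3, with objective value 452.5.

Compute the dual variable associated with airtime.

5.5

Binding: airtime and design. Non-binding: production (4 unused).
By complementary slackness, y = 0 for the non-binding constraint.
The binding rows give the dual system: 4·y_airtime + 3·y_design = 25 and 3·y_airtime + 1·y_design = 17.5.
This yields shadow prices y_airtime = 5.5, y_design = 1.
Shadow price of airtime = 5.5.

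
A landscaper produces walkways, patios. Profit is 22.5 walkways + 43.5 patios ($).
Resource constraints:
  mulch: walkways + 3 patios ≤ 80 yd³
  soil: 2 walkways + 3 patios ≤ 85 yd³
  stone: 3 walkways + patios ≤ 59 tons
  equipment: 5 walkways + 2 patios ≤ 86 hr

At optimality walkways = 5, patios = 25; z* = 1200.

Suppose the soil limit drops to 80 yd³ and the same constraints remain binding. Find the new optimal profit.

At the optimum: mulch uses 80 of 80 (binding); soil uses 85 of 85 (binding); stone uses 40 of 59 (slack = 19); equipment uses 75 of 86 (slack = 11).
Since stone, equipment are not tight, their duals are 0.
Dual feasibility on the basic columns requires 1·y_mulch + 2·y_soil = 22.5, 3·y_mulch + 3·y_soil = 43.5.
Solving: y_mulch = 6.5, y_soil = 8.
Δz = y_soil·Δb = 8 × (-5) = -40, so new z* = 1200 − 40 = 1160.

1160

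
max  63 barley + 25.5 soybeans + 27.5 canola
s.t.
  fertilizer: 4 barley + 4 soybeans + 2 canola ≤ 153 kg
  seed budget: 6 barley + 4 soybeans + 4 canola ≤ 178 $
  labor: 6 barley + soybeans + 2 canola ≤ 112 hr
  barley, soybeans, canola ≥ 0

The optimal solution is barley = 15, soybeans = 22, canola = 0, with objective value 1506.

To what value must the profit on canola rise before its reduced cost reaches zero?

31

Check each constraint at x*: fertilizer 148/153 (slack 5); seed budget 178/178 (tight); labor 112/112 (tight).
By complementary slackness, y = 0 for the non-binding constraint.
From A_Bᵀ y = c: 6·y_seed budget + 6·y_labor = 63; 4·y_seed budget + 1·y_labor = 25.5.
This yields shadow prices y_seed budget = 5, y_labor = 5.5.
canola enters the basis when its profit ≥ yᵀa₃ = 5·4 + 5.5·2 = 31.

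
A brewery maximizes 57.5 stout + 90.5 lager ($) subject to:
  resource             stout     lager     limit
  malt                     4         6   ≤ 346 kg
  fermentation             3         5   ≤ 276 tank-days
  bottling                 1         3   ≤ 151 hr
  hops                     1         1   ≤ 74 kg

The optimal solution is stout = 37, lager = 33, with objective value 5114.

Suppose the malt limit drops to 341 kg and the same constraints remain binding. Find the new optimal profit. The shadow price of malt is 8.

5074

Δb = -5, so new z* = 5114 + (8)·(-5) = 5114 − 40 = 5074.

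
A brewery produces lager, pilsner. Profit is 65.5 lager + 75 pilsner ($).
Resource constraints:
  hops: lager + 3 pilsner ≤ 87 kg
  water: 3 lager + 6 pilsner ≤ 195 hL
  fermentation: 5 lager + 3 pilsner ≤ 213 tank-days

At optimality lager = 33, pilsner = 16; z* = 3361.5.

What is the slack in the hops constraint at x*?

6

hops used = 1·33 + 3·16 = 81; slack = 87 − 81 = 6.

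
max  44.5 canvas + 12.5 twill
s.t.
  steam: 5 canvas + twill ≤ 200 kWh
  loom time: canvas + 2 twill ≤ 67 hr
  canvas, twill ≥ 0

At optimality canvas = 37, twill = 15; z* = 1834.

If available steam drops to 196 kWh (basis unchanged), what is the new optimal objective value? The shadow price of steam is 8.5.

1800

Δb = -4, so new z* = 1834 + (8.5)·(-4) = 1834 − 34 = 1800.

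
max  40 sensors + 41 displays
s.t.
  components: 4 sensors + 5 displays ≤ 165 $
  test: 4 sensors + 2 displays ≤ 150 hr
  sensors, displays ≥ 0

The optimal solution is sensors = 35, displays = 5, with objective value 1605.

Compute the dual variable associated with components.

Both components and test are binding at x*.
Dual feasibility on the basic columns requires 4·y_components + 4·y_test = 40, 5·y_components + 2·y_test = 41.
This yields shadow prices y_components = 7, y_test = 3.
Shadow price of components = 7.

7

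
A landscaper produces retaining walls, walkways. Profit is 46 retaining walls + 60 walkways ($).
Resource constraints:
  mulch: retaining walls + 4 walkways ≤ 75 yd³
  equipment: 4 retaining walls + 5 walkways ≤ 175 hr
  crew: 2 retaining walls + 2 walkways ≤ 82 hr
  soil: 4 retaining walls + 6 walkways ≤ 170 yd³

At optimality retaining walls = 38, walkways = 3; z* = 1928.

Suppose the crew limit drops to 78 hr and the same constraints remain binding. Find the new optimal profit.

1892

At the optimum: mulch uses 50 of 75 (slack = 25); equipment uses 167 of 175 (slack = 8); crew uses 82 of 82 (binding); soil uses 170 of 170 (binding).
Slack constraints have shadow price 0 (complementary slackness).
Dual feasibility on the basic columns requires 2·y_crew + 4·y_soil = 46, 2·y_crew + 6·y_soil = 60.
Solving: y_crew = 9, y_soil = 7.
Δz = y_crew·Δb = 9 × (-4) = -36, so new z* = 1928 − 36 = 1892.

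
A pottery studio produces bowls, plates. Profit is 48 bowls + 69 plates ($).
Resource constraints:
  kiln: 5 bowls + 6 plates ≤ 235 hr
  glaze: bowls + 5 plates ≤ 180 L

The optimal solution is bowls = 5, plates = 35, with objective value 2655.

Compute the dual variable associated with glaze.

At the optimum: kiln uses 235 of 235 (binding); glaze uses 180 of 180 (binding).
The binding rows give the dual system: 5·y_kiln + 1·y_glaze = 48 and 6·y_kiln + 5·y_glaze = 69.
Solving: y_kiln = 9, y_glaze = 3.
Shadow price of glaze = 3.

3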